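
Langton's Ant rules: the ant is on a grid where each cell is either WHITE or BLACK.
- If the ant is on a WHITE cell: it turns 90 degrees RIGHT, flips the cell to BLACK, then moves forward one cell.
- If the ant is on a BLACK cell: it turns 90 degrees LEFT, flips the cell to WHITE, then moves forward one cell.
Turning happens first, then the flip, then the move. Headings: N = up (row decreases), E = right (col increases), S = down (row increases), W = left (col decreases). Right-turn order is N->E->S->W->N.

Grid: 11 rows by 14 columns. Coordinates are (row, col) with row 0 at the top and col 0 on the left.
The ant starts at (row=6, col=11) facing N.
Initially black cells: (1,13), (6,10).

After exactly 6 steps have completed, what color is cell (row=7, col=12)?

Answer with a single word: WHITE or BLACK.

Answer: BLACK

Derivation:
Step 1: on WHITE (6,11): turn R to E, flip to black, move to (6,12). |black|=3
Step 2: on WHITE (6,12): turn R to S, flip to black, move to (7,12). |black|=4
Step 3: on WHITE (7,12): turn R to W, flip to black, move to (7,11). |black|=5
Step 4: on WHITE (7,11): turn R to N, flip to black, move to (6,11). |black|=6
Step 5: on BLACK (6,11): turn L to W, flip to white, move to (6,10). |black|=5
Step 6: on BLACK (6,10): turn L to S, flip to white, move to (7,10). |black|=4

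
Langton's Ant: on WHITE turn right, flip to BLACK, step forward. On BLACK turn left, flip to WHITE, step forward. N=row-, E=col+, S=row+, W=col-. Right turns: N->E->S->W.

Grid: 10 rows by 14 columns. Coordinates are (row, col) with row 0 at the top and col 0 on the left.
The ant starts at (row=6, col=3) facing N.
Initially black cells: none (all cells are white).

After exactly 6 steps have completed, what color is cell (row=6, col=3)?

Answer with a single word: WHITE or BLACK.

Answer: WHITE

Derivation:
Step 1: on WHITE (6,3): turn R to E, flip to black, move to (6,4). |black|=1
Step 2: on WHITE (6,4): turn R to S, flip to black, move to (7,4). |black|=2
Step 3: on WHITE (7,4): turn R to W, flip to black, move to (7,3). |black|=3
Step 4: on WHITE (7,3): turn R to N, flip to black, move to (6,3). |black|=4
Step 5: on BLACK (6,3): turn L to W, flip to white, move to (6,2). |black|=3
Step 6: on WHITE (6,2): turn R to N, flip to black, move to (5,2). |black|=4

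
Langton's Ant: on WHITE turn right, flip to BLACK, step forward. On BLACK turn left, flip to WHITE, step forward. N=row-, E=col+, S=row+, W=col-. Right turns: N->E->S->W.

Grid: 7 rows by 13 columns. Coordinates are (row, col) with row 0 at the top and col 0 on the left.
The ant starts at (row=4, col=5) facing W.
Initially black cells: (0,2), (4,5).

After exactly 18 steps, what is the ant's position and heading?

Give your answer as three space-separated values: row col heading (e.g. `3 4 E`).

Answer: 5 6 E

Derivation:
Step 1: on BLACK (4,5): turn L to S, flip to white, move to (5,5). |black|=1
Step 2: on WHITE (5,5): turn R to W, flip to black, move to (5,4). |black|=2
Step 3: on WHITE (5,4): turn R to N, flip to black, move to (4,4). |black|=3
Step 4: on WHITE (4,4): turn R to E, flip to black, move to (4,5). |black|=4
Step 5: on WHITE (4,5): turn R to S, flip to black, move to (5,5). |black|=5
Step 6: on BLACK (5,5): turn L to E, flip to white, move to (5,6). |black|=4
Step 7: on WHITE (5,6): turn R to S, flip to black, move to (6,6). |black|=5
Step 8: on WHITE (6,6): turn R to W, flip to black, move to (6,5). |black|=6
Step 9: on WHITE (6,5): turn R to N, flip to black, move to (5,5). |black|=7
Step 10: on WHITE (5,5): turn R to E, flip to black, move to (5,6). |black|=8
Step 11: on BLACK (5,6): turn L to N, flip to white, move to (4,6). |black|=7
Step 12: on WHITE (4,6): turn R to E, flip to black, move to (4,7). |black|=8
Step 13: on WHITE (4,7): turn R to S, flip to black, move to (5,7). |black|=9
Step 14: on WHITE (5,7): turn R to W, flip to black, move to (5,6). |black|=10
Step 15: on WHITE (5,6): turn R to N, flip to black, move to (4,6). |black|=11
Step 16: on BLACK (4,6): turn L to W, flip to white, move to (4,5). |black|=10
Step 17: on BLACK (4,5): turn L to S, flip to white, move to (5,5). |black|=9
Step 18: on BLACK (5,5): turn L to E, flip to white, move to (5,6). |black|=8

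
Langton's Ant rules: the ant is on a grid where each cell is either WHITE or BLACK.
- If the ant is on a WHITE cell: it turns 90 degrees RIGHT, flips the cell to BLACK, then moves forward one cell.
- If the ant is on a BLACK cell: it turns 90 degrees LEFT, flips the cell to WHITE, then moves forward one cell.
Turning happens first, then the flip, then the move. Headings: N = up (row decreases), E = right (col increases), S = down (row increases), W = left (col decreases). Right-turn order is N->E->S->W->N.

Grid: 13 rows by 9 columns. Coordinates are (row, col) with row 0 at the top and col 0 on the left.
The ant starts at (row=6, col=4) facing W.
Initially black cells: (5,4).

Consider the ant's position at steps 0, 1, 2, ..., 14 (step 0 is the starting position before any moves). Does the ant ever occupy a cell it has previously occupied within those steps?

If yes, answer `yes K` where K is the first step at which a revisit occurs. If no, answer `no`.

Answer: yes 5

Derivation:
Step 1: on WHITE (6,4): turn R to N, flip to black, move to (5,4). |black|=2 — new cell
Step 2: on BLACK (5,4): turn L to W, flip to white, move to (5,3). |black|=1 — new cell
Step 3: on WHITE (5,3): turn R to N, flip to black, move to (4,3). |black|=2 — new cell
Step 4: on WHITE (4,3): turn R to E, flip to black, move to (4,4). |black|=3 — new cell
Step 5: on WHITE (4,4): turn R to S, flip to black, move to (5,4). |black|=4 — REVISIT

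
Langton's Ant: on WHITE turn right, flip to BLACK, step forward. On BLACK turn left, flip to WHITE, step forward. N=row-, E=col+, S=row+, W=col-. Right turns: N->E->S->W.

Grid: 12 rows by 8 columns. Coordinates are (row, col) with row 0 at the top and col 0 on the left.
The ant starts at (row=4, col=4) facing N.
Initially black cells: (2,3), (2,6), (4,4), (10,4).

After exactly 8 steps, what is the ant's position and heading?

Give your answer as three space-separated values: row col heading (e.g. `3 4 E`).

Answer: 4 2 N

Derivation:
Step 1: on BLACK (4,4): turn L to W, flip to white, move to (4,3). |black|=3
Step 2: on WHITE (4,3): turn R to N, flip to black, move to (3,3). |black|=4
Step 3: on WHITE (3,3): turn R to E, flip to black, move to (3,4). |black|=5
Step 4: on WHITE (3,4): turn R to S, flip to black, move to (4,4). |black|=6
Step 5: on WHITE (4,4): turn R to W, flip to black, move to (4,3). |black|=7
Step 6: on BLACK (4,3): turn L to S, flip to white, move to (5,3). |black|=6
Step 7: on WHITE (5,3): turn R to W, flip to black, move to (5,2). |black|=7
Step 8: on WHITE (5,2): turn R to N, flip to black, move to (4,2). |black|=8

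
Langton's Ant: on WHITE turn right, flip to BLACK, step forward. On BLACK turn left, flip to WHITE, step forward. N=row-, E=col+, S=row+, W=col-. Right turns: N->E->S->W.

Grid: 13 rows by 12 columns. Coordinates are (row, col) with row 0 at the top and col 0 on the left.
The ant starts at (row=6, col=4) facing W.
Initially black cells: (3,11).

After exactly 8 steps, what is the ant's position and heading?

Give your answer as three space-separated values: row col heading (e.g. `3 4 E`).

Step 1: on WHITE (6,4): turn R to N, flip to black, move to (5,4). |black|=2
Step 2: on WHITE (5,4): turn R to E, flip to black, move to (5,5). |black|=3
Step 3: on WHITE (5,5): turn R to S, flip to black, move to (6,5). |black|=4
Step 4: on WHITE (6,5): turn R to W, flip to black, move to (6,4). |black|=5
Step 5: on BLACK (6,4): turn L to S, flip to white, move to (7,4). |black|=4
Step 6: on WHITE (7,4): turn R to W, flip to black, move to (7,3). |black|=5
Step 7: on WHITE (7,3): turn R to N, flip to black, move to (6,3). |black|=6
Step 8: on WHITE (6,3): turn R to E, flip to black, move to (6,4). |black|=7

Answer: 6 4 E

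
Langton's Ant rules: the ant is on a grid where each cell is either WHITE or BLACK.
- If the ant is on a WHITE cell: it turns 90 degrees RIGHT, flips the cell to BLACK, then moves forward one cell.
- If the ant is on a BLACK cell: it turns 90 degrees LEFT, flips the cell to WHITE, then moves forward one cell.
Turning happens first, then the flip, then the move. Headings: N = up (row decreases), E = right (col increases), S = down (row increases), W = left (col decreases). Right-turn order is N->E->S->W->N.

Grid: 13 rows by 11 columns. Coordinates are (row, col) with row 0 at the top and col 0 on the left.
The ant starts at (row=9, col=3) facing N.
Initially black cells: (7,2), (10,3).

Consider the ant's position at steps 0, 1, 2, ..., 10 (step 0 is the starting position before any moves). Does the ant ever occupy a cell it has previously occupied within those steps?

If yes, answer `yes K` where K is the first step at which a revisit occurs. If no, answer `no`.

Step 1: on WHITE (9,3): turn R to E, flip to black, move to (9,4). |black|=3 — new cell
Step 2: on WHITE (9,4): turn R to S, flip to black, move to (10,4). |black|=4 — new cell
Step 3: on WHITE (10,4): turn R to W, flip to black, move to (10,3). |black|=5 — new cell
Step 4: on BLACK (10,3): turn L to S, flip to white, move to (11,3). |black|=4 — new cell
Step 5: on WHITE (11,3): turn R to W, flip to black, move to (11,2). |black|=5 — new cell
Step 6: on WHITE (11,2): turn R to N, flip to black, move to (10,2). |black|=6 — new cell
Step 7: on WHITE (10,2): turn R to E, flip to black, move to (10,3). |black|=7 — REVISIT

Answer: yes 7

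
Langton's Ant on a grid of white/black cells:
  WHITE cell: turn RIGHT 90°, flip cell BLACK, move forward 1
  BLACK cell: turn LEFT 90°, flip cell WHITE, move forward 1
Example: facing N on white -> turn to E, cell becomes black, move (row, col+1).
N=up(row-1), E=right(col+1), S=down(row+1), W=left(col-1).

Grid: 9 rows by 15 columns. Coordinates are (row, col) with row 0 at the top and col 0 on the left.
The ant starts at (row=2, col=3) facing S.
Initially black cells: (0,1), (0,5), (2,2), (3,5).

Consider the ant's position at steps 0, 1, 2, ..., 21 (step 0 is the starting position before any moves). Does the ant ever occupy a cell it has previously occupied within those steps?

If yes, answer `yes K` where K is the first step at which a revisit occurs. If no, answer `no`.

Answer: yes 5

Derivation:
Step 1: on WHITE (2,3): turn R to W, flip to black, move to (2,2). |black|=5 — new cell
Step 2: on BLACK (2,2): turn L to S, flip to white, move to (3,2). |black|=4 — new cell
Step 3: on WHITE (3,2): turn R to W, flip to black, move to (3,1). |black|=5 — new cell
Step 4: on WHITE (3,1): turn R to N, flip to black, move to (2,1). |black|=6 — new cell
Step 5: on WHITE (2,1): turn R to E, flip to black, move to (2,2). |black|=7 — REVISIT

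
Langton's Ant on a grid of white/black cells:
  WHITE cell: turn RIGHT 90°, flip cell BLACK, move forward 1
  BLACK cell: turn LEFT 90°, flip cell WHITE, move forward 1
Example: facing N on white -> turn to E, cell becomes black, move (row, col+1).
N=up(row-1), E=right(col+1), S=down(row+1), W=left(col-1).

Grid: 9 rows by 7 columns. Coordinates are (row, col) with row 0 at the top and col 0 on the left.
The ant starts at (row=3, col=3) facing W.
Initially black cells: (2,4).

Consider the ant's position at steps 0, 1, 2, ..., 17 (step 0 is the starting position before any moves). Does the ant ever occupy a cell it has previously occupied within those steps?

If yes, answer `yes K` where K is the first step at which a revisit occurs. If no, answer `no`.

Answer: yes 6

Derivation:
Step 1: on WHITE (3,3): turn R to N, flip to black, move to (2,3). |black|=2 — new cell
Step 2: on WHITE (2,3): turn R to E, flip to black, move to (2,4). |black|=3 — new cell
Step 3: on BLACK (2,4): turn L to N, flip to white, move to (1,4). |black|=2 — new cell
Step 4: on WHITE (1,4): turn R to E, flip to black, move to (1,5). |black|=3 — new cell
Step 5: on WHITE (1,5): turn R to S, flip to black, move to (2,5). |black|=4 — new cell
Step 6: on WHITE (2,5): turn R to W, flip to black, move to (2,4). |black|=5 — REVISIT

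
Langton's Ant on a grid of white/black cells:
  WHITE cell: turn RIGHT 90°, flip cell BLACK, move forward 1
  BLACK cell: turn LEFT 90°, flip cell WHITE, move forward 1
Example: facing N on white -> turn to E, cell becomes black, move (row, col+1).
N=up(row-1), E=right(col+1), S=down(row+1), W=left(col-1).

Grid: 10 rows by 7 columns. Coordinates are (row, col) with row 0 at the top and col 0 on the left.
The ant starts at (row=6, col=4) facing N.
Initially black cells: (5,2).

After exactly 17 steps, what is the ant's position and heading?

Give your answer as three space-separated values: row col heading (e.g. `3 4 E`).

Answer: 6 3 W

Derivation:
Step 1: on WHITE (6,4): turn R to E, flip to black, move to (6,5). |black|=2
Step 2: on WHITE (6,5): turn R to S, flip to black, move to (7,5). |black|=3
Step 3: on WHITE (7,5): turn R to W, flip to black, move to (7,4). |black|=4
Step 4: on WHITE (7,4): turn R to N, flip to black, move to (6,4). |black|=5
Step 5: on BLACK (6,4): turn L to W, flip to white, move to (6,3). |black|=4
Step 6: on WHITE (6,3): turn R to N, flip to black, move to (5,3). |black|=5
Step 7: on WHITE (5,3): turn R to E, flip to black, move to (5,4). |black|=6
Step 8: on WHITE (5,4): turn R to S, flip to black, move to (6,4). |black|=7
Step 9: on WHITE (6,4): turn R to W, flip to black, move to (6,3). |black|=8
Step 10: on BLACK (6,3): turn L to S, flip to white, move to (7,3). |black|=7
Step 11: on WHITE (7,3): turn R to W, flip to black, move to (7,2). |black|=8
Step 12: on WHITE (7,2): turn R to N, flip to black, move to (6,2). |black|=9
Step 13: on WHITE (6,2): turn R to E, flip to black, move to (6,3). |black|=10
Step 14: on WHITE (6,3): turn R to S, flip to black, move to (7,3). |black|=11
Step 15: on BLACK (7,3): turn L to E, flip to white, move to (7,4). |black|=10
Step 16: on BLACK (7,4): turn L to N, flip to white, move to (6,4). |black|=9
Step 17: on BLACK (6,4): turn L to W, flip to white, move to (6,3). |black|=8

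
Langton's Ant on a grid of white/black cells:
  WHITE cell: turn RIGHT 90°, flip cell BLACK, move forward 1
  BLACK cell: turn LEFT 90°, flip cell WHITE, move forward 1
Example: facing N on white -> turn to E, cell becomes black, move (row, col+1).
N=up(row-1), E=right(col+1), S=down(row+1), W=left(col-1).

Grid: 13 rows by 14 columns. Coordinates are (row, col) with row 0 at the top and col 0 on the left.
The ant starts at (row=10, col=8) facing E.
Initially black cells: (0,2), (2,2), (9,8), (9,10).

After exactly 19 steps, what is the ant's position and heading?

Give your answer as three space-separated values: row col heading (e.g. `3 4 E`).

Answer: 10 9 N

Derivation:
Step 1: on WHITE (10,8): turn R to S, flip to black, move to (11,8). |black|=5
Step 2: on WHITE (11,8): turn R to W, flip to black, move to (11,7). |black|=6
Step 3: on WHITE (11,7): turn R to N, flip to black, move to (10,7). |black|=7
Step 4: on WHITE (10,7): turn R to E, flip to black, move to (10,8). |black|=8
Step 5: on BLACK (10,8): turn L to N, flip to white, move to (9,8). |black|=7
Step 6: on BLACK (9,8): turn L to W, flip to white, move to (9,7). |black|=6
Step 7: on WHITE (9,7): turn R to N, flip to black, move to (8,7). |black|=7
Step 8: on WHITE (8,7): turn R to E, flip to black, move to (8,8). |black|=8
Step 9: on WHITE (8,8): turn R to S, flip to black, move to (9,8). |black|=9
Step 10: on WHITE (9,8): turn R to W, flip to black, move to (9,7). |black|=10
Step 11: on BLACK (9,7): turn L to S, flip to white, move to (10,7). |black|=9
Step 12: on BLACK (10,7): turn L to E, flip to white, move to (10,8). |black|=8
Step 13: on WHITE (10,8): turn R to S, flip to black, move to (11,8). |black|=9
Step 14: on BLACK (11,8): turn L to E, flip to white, move to (11,9). |black|=8
Step 15: on WHITE (11,9): turn R to S, flip to black, move to (12,9). |black|=9
Step 16: on WHITE (12,9): turn R to W, flip to black, move to (12,8). |black|=10
Step 17: on WHITE (12,8): turn R to N, flip to black, move to (11,8). |black|=11
Step 18: on WHITE (11,8): turn R to E, flip to black, move to (11,9). |black|=12
Step 19: on BLACK (11,9): turn L to N, flip to white, move to (10,9). |black|=11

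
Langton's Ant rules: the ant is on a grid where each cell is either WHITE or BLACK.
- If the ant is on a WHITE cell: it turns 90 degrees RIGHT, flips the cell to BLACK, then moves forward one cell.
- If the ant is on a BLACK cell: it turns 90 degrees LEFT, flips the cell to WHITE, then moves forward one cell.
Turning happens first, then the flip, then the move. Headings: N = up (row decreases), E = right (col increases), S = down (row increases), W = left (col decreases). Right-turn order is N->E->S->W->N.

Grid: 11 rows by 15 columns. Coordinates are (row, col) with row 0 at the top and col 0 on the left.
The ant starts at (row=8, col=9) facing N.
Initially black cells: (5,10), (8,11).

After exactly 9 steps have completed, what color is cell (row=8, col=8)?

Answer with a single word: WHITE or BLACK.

Answer: BLACK

Derivation:
Step 1: on WHITE (8,9): turn R to E, flip to black, move to (8,10). |black|=3
Step 2: on WHITE (8,10): turn R to S, flip to black, move to (9,10). |black|=4
Step 3: on WHITE (9,10): turn R to W, flip to black, move to (9,9). |black|=5
Step 4: on WHITE (9,9): turn R to N, flip to black, move to (8,9). |black|=6
Step 5: on BLACK (8,9): turn L to W, flip to white, move to (8,8). |black|=5
Step 6: on WHITE (8,8): turn R to N, flip to black, move to (7,8). |black|=6
Step 7: on WHITE (7,8): turn R to E, flip to black, move to (7,9). |black|=7
Step 8: on WHITE (7,9): turn R to S, flip to black, move to (8,9). |black|=8
Step 9: on WHITE (8,9): turn R to W, flip to black, move to (8,8). |black|=9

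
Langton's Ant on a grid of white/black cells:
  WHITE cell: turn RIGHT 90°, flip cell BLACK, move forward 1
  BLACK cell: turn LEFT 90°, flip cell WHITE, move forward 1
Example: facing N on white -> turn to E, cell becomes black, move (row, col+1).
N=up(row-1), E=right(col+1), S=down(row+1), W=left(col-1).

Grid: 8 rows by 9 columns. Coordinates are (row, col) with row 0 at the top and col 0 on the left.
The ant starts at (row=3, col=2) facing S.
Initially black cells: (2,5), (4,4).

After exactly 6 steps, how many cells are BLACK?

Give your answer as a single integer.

Answer: 6

Derivation:
Step 1: on WHITE (3,2): turn R to W, flip to black, move to (3,1). |black|=3
Step 2: on WHITE (3,1): turn R to N, flip to black, move to (2,1). |black|=4
Step 3: on WHITE (2,1): turn R to E, flip to black, move to (2,2). |black|=5
Step 4: on WHITE (2,2): turn R to S, flip to black, move to (3,2). |black|=6
Step 5: on BLACK (3,2): turn L to E, flip to white, move to (3,3). |black|=5
Step 6: on WHITE (3,3): turn R to S, flip to black, move to (4,3). |black|=6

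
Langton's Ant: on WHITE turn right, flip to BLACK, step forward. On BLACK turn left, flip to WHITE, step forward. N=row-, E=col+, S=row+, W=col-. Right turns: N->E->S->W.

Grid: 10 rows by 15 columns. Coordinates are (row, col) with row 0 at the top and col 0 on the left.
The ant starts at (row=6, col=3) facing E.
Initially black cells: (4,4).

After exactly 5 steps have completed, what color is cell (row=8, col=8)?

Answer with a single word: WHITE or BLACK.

Answer: WHITE

Derivation:
Step 1: on WHITE (6,3): turn R to S, flip to black, move to (7,3). |black|=2
Step 2: on WHITE (7,3): turn R to W, flip to black, move to (7,2). |black|=3
Step 3: on WHITE (7,2): turn R to N, flip to black, move to (6,2). |black|=4
Step 4: on WHITE (6,2): turn R to E, flip to black, move to (6,3). |black|=5
Step 5: on BLACK (6,3): turn L to N, flip to white, move to (5,3). |black|=4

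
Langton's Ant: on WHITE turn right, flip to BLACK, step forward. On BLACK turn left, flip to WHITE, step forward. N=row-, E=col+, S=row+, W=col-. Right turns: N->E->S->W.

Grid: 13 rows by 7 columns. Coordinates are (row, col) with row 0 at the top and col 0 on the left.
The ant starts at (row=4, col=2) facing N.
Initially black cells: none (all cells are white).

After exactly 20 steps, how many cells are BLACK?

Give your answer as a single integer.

Answer: 6

Derivation:
Step 1: on WHITE (4,2): turn R to E, flip to black, move to (4,3). |black|=1
Step 2: on WHITE (4,3): turn R to S, flip to black, move to (5,3). |black|=2
Step 3: on WHITE (5,3): turn R to W, flip to black, move to (5,2). |black|=3
Step 4: on WHITE (5,2): turn R to N, flip to black, move to (4,2). |black|=4
Step 5: on BLACK (4,2): turn L to W, flip to white, move to (4,1). |black|=3
Step 6: on WHITE (4,1): turn R to N, flip to black, move to (3,1). |black|=4
Step 7: on WHITE (3,1): turn R to E, flip to black, move to (3,2). |black|=5
Step 8: on WHITE (3,2): turn R to S, flip to black, move to (4,2). |black|=6
Step 9: on WHITE (4,2): turn R to W, flip to black, move to (4,1). |black|=7
Step 10: on BLACK (4,1): turn L to S, flip to white, move to (5,1). |black|=6
Step 11: on WHITE (5,1): turn R to W, flip to black, move to (5,0). |black|=7
Step 12: on WHITE (5,0): turn R to N, flip to black, move to (4,0). |black|=8
Step 13: on WHITE (4,0): turn R to E, flip to black, move to (4,1). |black|=9
Step 14: on WHITE (4,1): turn R to S, flip to black, move to (5,1). |black|=10
Step 15: on BLACK (5,1): turn L to E, flip to white, move to (5,2). |black|=9
Step 16: on BLACK (5,2): turn L to N, flip to white, move to (4,2). |black|=8
Step 17: on BLACK (4,2): turn L to W, flip to white, move to (4,1). |black|=7
Step 18: on BLACK (4,1): turn L to S, flip to white, move to (5,1). |black|=6
Step 19: on WHITE (5,1): turn R to W, flip to black, move to (5,0). |black|=7
Step 20: on BLACK (5,0): turn L to S, flip to white, move to (6,0). |black|=6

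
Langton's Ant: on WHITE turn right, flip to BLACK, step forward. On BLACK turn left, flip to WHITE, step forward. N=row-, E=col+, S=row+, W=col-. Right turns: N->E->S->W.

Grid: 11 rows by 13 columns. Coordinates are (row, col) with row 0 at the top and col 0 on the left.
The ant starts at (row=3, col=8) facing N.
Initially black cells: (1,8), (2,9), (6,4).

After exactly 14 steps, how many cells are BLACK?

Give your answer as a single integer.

Step 1: on WHITE (3,8): turn R to E, flip to black, move to (3,9). |black|=4
Step 2: on WHITE (3,9): turn R to S, flip to black, move to (4,9). |black|=5
Step 3: on WHITE (4,9): turn R to W, flip to black, move to (4,8). |black|=6
Step 4: on WHITE (4,8): turn R to N, flip to black, move to (3,8). |black|=7
Step 5: on BLACK (3,8): turn L to W, flip to white, move to (3,7). |black|=6
Step 6: on WHITE (3,7): turn R to N, flip to black, move to (2,7). |black|=7
Step 7: on WHITE (2,7): turn R to E, flip to black, move to (2,8). |black|=8
Step 8: on WHITE (2,8): turn R to S, flip to black, move to (3,8). |black|=9
Step 9: on WHITE (3,8): turn R to W, flip to black, move to (3,7). |black|=10
Step 10: on BLACK (3,7): turn L to S, flip to white, move to (4,7). |black|=9
Step 11: on WHITE (4,7): turn R to W, flip to black, move to (4,6). |black|=10
Step 12: on WHITE (4,6): turn R to N, flip to black, move to (3,6). |black|=11
Step 13: on WHITE (3,6): turn R to E, flip to black, move to (3,7). |black|=12
Step 14: on WHITE (3,7): turn R to S, flip to black, move to (4,7). |black|=13

Answer: 13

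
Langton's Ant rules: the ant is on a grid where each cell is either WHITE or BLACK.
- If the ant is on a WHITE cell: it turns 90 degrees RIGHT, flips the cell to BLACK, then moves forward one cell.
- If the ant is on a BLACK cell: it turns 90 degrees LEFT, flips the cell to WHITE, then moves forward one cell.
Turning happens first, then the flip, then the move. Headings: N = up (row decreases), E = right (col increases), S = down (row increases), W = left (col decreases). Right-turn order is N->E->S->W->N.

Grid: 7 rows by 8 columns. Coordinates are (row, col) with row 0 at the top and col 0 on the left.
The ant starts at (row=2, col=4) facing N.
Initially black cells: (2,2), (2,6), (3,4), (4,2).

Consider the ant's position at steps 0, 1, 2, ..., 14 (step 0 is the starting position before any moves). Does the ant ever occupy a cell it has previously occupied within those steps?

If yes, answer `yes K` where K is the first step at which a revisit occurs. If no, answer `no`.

Step 1: on WHITE (2,4): turn R to E, flip to black, move to (2,5). |black|=5 — new cell
Step 2: on WHITE (2,5): turn R to S, flip to black, move to (3,5). |black|=6 — new cell
Step 3: on WHITE (3,5): turn R to W, flip to black, move to (3,4). |black|=7 — new cell
Step 4: on BLACK (3,4): turn L to S, flip to white, move to (4,4). |black|=6 — new cell
Step 5: on WHITE (4,4): turn R to W, flip to black, move to (4,3). |black|=7 — new cell
Step 6: on WHITE (4,3): turn R to N, flip to black, move to (3,3). |black|=8 — new cell
Step 7: on WHITE (3,3): turn R to E, flip to black, move to (3,4). |black|=9 — REVISIT

Answer: yes 7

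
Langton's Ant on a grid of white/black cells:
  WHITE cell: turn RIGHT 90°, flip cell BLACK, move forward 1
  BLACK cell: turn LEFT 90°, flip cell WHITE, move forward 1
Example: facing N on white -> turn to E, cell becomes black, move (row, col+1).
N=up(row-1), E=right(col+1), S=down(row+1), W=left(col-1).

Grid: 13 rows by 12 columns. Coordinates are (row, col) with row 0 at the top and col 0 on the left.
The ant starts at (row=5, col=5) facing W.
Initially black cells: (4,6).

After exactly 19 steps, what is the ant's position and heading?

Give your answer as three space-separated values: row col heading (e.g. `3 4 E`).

Step 1: on WHITE (5,5): turn R to N, flip to black, move to (4,5). |black|=2
Step 2: on WHITE (4,5): turn R to E, flip to black, move to (4,6). |black|=3
Step 3: on BLACK (4,6): turn L to N, flip to white, move to (3,6). |black|=2
Step 4: on WHITE (3,6): turn R to E, flip to black, move to (3,7). |black|=3
Step 5: on WHITE (3,7): turn R to S, flip to black, move to (4,7). |black|=4
Step 6: on WHITE (4,7): turn R to W, flip to black, move to (4,6). |black|=5
Step 7: on WHITE (4,6): turn R to N, flip to black, move to (3,6). |black|=6
Step 8: on BLACK (3,6): turn L to W, flip to white, move to (3,5). |black|=5
Step 9: on WHITE (3,5): turn R to N, flip to black, move to (2,5). |black|=6
Step 10: on WHITE (2,5): turn R to E, flip to black, move to (2,6). |black|=7
Step 11: on WHITE (2,6): turn R to S, flip to black, move to (3,6). |black|=8
Step 12: on WHITE (3,6): turn R to W, flip to black, move to (3,5). |black|=9
Step 13: on BLACK (3,5): turn L to S, flip to white, move to (4,5). |black|=8
Step 14: on BLACK (4,5): turn L to E, flip to white, move to (4,6). |black|=7
Step 15: on BLACK (4,6): turn L to N, flip to white, move to (3,6). |black|=6
Step 16: on BLACK (3,6): turn L to W, flip to white, move to (3,5). |black|=5
Step 17: on WHITE (3,5): turn R to N, flip to black, move to (2,5). |black|=6
Step 18: on BLACK (2,5): turn L to W, flip to white, move to (2,4). |black|=5
Step 19: on WHITE (2,4): turn R to N, flip to black, move to (1,4). |black|=6

Answer: 1 4 N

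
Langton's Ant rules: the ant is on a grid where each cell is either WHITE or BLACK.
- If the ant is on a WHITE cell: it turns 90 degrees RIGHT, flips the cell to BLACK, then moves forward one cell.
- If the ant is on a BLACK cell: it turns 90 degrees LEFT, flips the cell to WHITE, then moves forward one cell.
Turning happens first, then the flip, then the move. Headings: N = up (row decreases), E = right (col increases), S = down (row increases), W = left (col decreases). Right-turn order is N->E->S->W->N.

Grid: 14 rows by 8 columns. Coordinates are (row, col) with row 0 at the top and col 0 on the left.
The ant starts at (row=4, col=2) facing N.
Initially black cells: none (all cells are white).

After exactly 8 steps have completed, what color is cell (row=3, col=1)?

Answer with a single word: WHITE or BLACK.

Answer: BLACK

Derivation:
Step 1: on WHITE (4,2): turn R to E, flip to black, move to (4,3). |black|=1
Step 2: on WHITE (4,3): turn R to S, flip to black, move to (5,3). |black|=2
Step 3: on WHITE (5,3): turn R to W, flip to black, move to (5,2). |black|=3
Step 4: on WHITE (5,2): turn R to N, flip to black, move to (4,2). |black|=4
Step 5: on BLACK (4,2): turn L to W, flip to white, move to (4,1). |black|=3
Step 6: on WHITE (4,1): turn R to N, flip to black, move to (3,1). |black|=4
Step 7: on WHITE (3,1): turn R to E, flip to black, move to (3,2). |black|=5
Step 8: on WHITE (3,2): turn R to S, flip to black, move to (4,2). |black|=6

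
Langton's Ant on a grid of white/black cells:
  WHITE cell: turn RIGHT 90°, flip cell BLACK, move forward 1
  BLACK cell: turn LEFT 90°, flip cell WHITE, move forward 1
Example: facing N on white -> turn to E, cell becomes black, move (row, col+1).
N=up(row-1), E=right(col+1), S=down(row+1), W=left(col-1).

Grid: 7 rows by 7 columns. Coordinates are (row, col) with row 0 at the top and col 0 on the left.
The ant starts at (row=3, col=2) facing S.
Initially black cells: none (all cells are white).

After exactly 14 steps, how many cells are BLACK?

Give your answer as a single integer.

Answer: 10

Derivation:
Step 1: on WHITE (3,2): turn R to W, flip to black, move to (3,1). |black|=1
Step 2: on WHITE (3,1): turn R to N, flip to black, move to (2,1). |black|=2
Step 3: on WHITE (2,1): turn R to E, flip to black, move to (2,2). |black|=3
Step 4: on WHITE (2,2): turn R to S, flip to black, move to (3,2). |black|=4
Step 5: on BLACK (3,2): turn L to E, flip to white, move to (3,3). |black|=3
Step 6: on WHITE (3,3): turn R to S, flip to black, move to (4,3). |black|=4
Step 7: on WHITE (4,3): turn R to W, flip to black, move to (4,2). |black|=5
Step 8: on WHITE (4,2): turn R to N, flip to black, move to (3,2). |black|=6
Step 9: on WHITE (3,2): turn R to E, flip to black, move to (3,3). |black|=7
Step 10: on BLACK (3,3): turn L to N, flip to white, move to (2,3). |black|=6
Step 11: on WHITE (2,3): turn R to E, flip to black, move to (2,4). |black|=7
Step 12: on WHITE (2,4): turn R to S, flip to black, move to (3,4). |black|=8
Step 13: on WHITE (3,4): turn R to W, flip to black, move to (3,3). |black|=9
Step 14: on WHITE (3,3): turn R to N, flip to black, move to (2,3). |black|=10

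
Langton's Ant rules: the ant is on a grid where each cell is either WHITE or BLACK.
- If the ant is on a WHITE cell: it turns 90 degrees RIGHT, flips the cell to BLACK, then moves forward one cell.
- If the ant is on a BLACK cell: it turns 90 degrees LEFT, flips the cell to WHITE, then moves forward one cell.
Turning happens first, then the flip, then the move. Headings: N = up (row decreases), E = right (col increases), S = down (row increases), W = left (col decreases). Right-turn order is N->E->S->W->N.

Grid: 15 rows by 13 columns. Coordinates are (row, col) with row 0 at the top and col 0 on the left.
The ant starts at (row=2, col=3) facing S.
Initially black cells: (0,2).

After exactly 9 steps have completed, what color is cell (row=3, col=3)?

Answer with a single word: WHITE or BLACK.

Answer: BLACK

Derivation:
Step 1: on WHITE (2,3): turn R to W, flip to black, move to (2,2). |black|=2
Step 2: on WHITE (2,2): turn R to N, flip to black, move to (1,2). |black|=3
Step 3: on WHITE (1,2): turn R to E, flip to black, move to (1,3). |black|=4
Step 4: on WHITE (1,3): turn R to S, flip to black, move to (2,3). |black|=5
Step 5: on BLACK (2,3): turn L to E, flip to white, move to (2,4). |black|=4
Step 6: on WHITE (2,4): turn R to S, flip to black, move to (3,4). |black|=5
Step 7: on WHITE (3,4): turn R to W, flip to black, move to (3,3). |black|=6
Step 8: on WHITE (3,3): turn R to N, flip to black, move to (2,3). |black|=7
Step 9: on WHITE (2,3): turn R to E, flip to black, move to (2,4). |black|=8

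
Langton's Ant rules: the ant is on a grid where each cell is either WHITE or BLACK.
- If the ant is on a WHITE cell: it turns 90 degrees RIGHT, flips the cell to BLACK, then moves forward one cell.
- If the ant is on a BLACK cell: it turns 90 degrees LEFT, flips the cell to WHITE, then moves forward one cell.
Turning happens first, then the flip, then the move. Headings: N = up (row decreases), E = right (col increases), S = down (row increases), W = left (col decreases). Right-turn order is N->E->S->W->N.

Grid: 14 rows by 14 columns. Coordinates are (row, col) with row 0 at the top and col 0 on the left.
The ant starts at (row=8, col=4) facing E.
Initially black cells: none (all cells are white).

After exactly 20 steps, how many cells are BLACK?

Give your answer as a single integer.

Step 1: on WHITE (8,4): turn R to S, flip to black, move to (9,4). |black|=1
Step 2: on WHITE (9,4): turn R to W, flip to black, move to (9,3). |black|=2
Step 3: on WHITE (9,3): turn R to N, flip to black, move to (8,3). |black|=3
Step 4: on WHITE (8,3): turn R to E, flip to black, move to (8,4). |black|=4
Step 5: on BLACK (8,4): turn L to N, flip to white, move to (7,4). |black|=3
Step 6: on WHITE (7,4): turn R to E, flip to black, move to (7,5). |black|=4
Step 7: on WHITE (7,5): turn R to S, flip to black, move to (8,5). |black|=5
Step 8: on WHITE (8,5): turn R to W, flip to black, move to (8,4). |black|=6
Step 9: on WHITE (8,4): turn R to N, flip to black, move to (7,4). |black|=7
Step 10: on BLACK (7,4): turn L to W, flip to white, move to (7,3). |black|=6
Step 11: on WHITE (7,3): turn R to N, flip to black, move to (6,3). |black|=7
Step 12: on WHITE (6,3): turn R to E, flip to black, move to (6,4). |black|=8
Step 13: on WHITE (6,4): turn R to S, flip to black, move to (7,4). |black|=9
Step 14: on WHITE (7,4): turn R to W, flip to black, move to (7,3). |black|=10
Step 15: on BLACK (7,3): turn L to S, flip to white, move to (8,3). |black|=9
Step 16: on BLACK (8,3): turn L to E, flip to white, move to (8,4). |black|=8
Step 17: on BLACK (8,4): turn L to N, flip to white, move to (7,4). |black|=7
Step 18: on BLACK (7,4): turn L to W, flip to white, move to (7,3). |black|=6
Step 19: on WHITE (7,3): turn R to N, flip to black, move to (6,3). |black|=7
Step 20: on BLACK (6,3): turn L to W, flip to white, move to (6,2). |black|=6

Answer: 6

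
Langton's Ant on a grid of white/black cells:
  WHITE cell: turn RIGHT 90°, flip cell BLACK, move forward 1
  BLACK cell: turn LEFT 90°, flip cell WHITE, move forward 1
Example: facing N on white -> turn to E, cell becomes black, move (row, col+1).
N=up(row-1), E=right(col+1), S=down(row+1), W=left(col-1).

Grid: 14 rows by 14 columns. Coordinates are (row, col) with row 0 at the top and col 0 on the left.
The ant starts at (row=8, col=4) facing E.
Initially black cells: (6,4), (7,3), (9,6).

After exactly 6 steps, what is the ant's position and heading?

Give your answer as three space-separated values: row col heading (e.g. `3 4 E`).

Step 1: on WHITE (8,4): turn R to S, flip to black, move to (9,4). |black|=4
Step 2: on WHITE (9,4): turn R to W, flip to black, move to (9,3). |black|=5
Step 3: on WHITE (9,3): turn R to N, flip to black, move to (8,3). |black|=6
Step 4: on WHITE (8,3): turn R to E, flip to black, move to (8,4). |black|=7
Step 5: on BLACK (8,4): turn L to N, flip to white, move to (7,4). |black|=6
Step 6: on WHITE (7,4): turn R to E, flip to black, move to (7,5). |black|=7

Answer: 7 5 E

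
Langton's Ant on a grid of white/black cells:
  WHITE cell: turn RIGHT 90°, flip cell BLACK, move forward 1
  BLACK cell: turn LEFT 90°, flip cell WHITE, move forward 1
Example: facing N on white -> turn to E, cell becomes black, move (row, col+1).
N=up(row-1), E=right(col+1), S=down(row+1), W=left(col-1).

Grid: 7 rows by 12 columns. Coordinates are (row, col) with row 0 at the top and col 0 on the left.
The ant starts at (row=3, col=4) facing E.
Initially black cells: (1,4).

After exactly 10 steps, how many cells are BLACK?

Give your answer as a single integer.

Answer: 7

Derivation:
Step 1: on WHITE (3,4): turn R to S, flip to black, move to (4,4). |black|=2
Step 2: on WHITE (4,4): turn R to W, flip to black, move to (4,3). |black|=3
Step 3: on WHITE (4,3): turn R to N, flip to black, move to (3,3). |black|=4
Step 4: on WHITE (3,3): turn R to E, flip to black, move to (3,4). |black|=5
Step 5: on BLACK (3,4): turn L to N, flip to white, move to (2,4). |black|=4
Step 6: on WHITE (2,4): turn R to E, flip to black, move to (2,5). |black|=5
Step 7: on WHITE (2,5): turn R to S, flip to black, move to (3,5). |black|=6
Step 8: on WHITE (3,5): turn R to W, flip to black, move to (3,4). |black|=7
Step 9: on WHITE (3,4): turn R to N, flip to black, move to (2,4). |black|=8
Step 10: on BLACK (2,4): turn L to W, flip to white, move to (2,3). |black|=7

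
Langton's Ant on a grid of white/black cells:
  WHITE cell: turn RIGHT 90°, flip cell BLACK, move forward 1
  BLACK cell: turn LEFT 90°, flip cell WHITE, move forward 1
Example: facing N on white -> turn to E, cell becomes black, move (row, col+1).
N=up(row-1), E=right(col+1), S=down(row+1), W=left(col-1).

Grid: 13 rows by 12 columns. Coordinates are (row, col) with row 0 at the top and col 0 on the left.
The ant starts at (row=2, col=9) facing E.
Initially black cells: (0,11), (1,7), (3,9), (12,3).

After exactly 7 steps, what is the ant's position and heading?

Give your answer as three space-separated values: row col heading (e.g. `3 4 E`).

Answer: 2 10 N

Derivation:
Step 1: on WHITE (2,9): turn R to S, flip to black, move to (3,9). |black|=5
Step 2: on BLACK (3,9): turn L to E, flip to white, move to (3,10). |black|=4
Step 3: on WHITE (3,10): turn R to S, flip to black, move to (4,10). |black|=5
Step 4: on WHITE (4,10): turn R to W, flip to black, move to (4,9). |black|=6
Step 5: on WHITE (4,9): turn R to N, flip to black, move to (3,9). |black|=7
Step 6: on WHITE (3,9): turn R to E, flip to black, move to (3,10). |black|=8
Step 7: on BLACK (3,10): turn L to N, flip to white, move to (2,10). |black|=7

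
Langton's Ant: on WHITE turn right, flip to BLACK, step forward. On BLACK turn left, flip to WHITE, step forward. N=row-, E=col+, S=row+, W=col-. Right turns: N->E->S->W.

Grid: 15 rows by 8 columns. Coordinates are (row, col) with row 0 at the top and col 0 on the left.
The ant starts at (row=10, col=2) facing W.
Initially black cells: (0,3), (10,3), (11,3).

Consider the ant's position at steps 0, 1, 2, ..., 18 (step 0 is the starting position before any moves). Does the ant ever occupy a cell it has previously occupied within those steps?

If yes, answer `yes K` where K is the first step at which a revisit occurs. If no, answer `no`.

Step 1: on WHITE (10,2): turn R to N, flip to black, move to (9,2). |black|=4 — new cell
Step 2: on WHITE (9,2): turn R to E, flip to black, move to (9,3). |black|=5 — new cell
Step 3: on WHITE (9,3): turn R to S, flip to black, move to (10,3). |black|=6 — new cell
Step 4: on BLACK (10,3): turn L to E, flip to white, move to (10,4). |black|=5 — new cell
Step 5: on WHITE (10,4): turn R to S, flip to black, move to (11,4). |black|=6 — new cell
Step 6: on WHITE (11,4): turn R to W, flip to black, move to (11,3). |black|=7 — new cell
Step 7: on BLACK (11,3): turn L to S, flip to white, move to (12,3). |black|=6 — new cell
Step 8: on WHITE (12,3): turn R to W, flip to black, move to (12,2). |black|=7 — new cell
Step 9: on WHITE (12,2): turn R to N, flip to black, move to (11,2). |black|=8 — new cell
Step 10: on WHITE (11,2): turn R to E, flip to black, move to (11,3). |black|=9 — REVISIT

Answer: yes 10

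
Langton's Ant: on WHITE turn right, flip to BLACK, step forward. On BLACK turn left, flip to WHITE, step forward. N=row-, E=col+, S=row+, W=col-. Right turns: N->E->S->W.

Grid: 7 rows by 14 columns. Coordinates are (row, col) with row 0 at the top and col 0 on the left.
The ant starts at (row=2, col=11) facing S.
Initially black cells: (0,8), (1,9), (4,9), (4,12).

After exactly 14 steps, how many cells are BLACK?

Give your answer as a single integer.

Step 1: on WHITE (2,11): turn R to W, flip to black, move to (2,10). |black|=5
Step 2: on WHITE (2,10): turn R to N, flip to black, move to (1,10). |black|=6
Step 3: on WHITE (1,10): turn R to E, flip to black, move to (1,11). |black|=7
Step 4: on WHITE (1,11): turn R to S, flip to black, move to (2,11). |black|=8
Step 5: on BLACK (2,11): turn L to E, flip to white, move to (2,12). |black|=7
Step 6: on WHITE (2,12): turn R to S, flip to black, move to (3,12). |black|=8
Step 7: on WHITE (3,12): turn R to W, flip to black, move to (3,11). |black|=9
Step 8: on WHITE (3,11): turn R to N, flip to black, move to (2,11). |black|=10
Step 9: on WHITE (2,11): turn R to E, flip to black, move to (2,12). |black|=11
Step 10: on BLACK (2,12): turn L to N, flip to white, move to (1,12). |black|=10
Step 11: on WHITE (1,12): turn R to E, flip to black, move to (1,13). |black|=11
Step 12: on WHITE (1,13): turn R to S, flip to black, move to (2,13). |black|=12
Step 13: on WHITE (2,13): turn R to W, flip to black, move to (2,12). |black|=13
Step 14: on WHITE (2,12): turn R to N, flip to black, move to (1,12). |black|=14

Answer: 14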